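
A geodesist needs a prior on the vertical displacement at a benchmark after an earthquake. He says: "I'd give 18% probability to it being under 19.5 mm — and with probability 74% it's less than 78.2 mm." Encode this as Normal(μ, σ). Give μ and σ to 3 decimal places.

μ = 53.972, σ = 37.659

For Normal(μ,σ), the p-quantile is μ + z_p·σ. Here z_{0.18} = -0.9154, z_{0.74} = 0.6433.
So 19.5 = μ − 0.9154σ and 78.2 = μ + 0.6433σ.
Subtracting: σ = (78.2 − 19.5)/(0.6433 − (-0.9154)) = 37.659.
Then μ = 19.5 − (-0.9154)·37.659 = 53.972.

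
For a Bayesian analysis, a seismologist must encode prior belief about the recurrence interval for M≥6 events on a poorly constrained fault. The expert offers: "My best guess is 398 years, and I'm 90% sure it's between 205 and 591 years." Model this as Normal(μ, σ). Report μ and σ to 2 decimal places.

A symmetric 90% interval runs μ ± z·σ with z = 1.645.
Half-width = 193, so σ = 193/1.645 = 117.34.
μ is the stated best guess, 398.00.

μ = 398.00, σ = 117.34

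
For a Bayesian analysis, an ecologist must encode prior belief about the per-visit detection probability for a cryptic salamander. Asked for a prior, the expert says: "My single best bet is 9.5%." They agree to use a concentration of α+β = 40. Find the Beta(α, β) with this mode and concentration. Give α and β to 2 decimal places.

For α,β > 1 the Beta mode is (α−1)/(α+β−2). With α+β = 40, the mode is (α−1)/38.
Set (α−1)/38 = 0.095 → α = 1 + 0.095·38 = 4.61.
β = 40 − α = 35.39.

α = 4.61, β = 35.39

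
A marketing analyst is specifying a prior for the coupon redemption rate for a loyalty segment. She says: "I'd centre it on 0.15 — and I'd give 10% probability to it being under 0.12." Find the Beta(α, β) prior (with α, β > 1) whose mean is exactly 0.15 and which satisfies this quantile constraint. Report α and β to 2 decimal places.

α ≈ 33.14, β ≈ 187.81

With mean 0.15 fixed, write α = 0.15s, β = 0.85s where s = α+β.
Need P(θ < 0.12) = 0.1 under Beta(0.15s, 0.85s). Normal approximation: (q−m)/√(m(1−m)/s) ≈ z_{0.1} = -1.28, so s ≈ 0.15·0.85·(-1.28)²/(0.12−0.15)² = 232.7.
At s = 232.7: P(θ<0.12) ≈ 0.094. Adjusting to match 0.1 gives s ≈ 220.96.
So α = 0.15·220.96 ≈ 33.14, β = 0.85·220.96 ≈ 187.81.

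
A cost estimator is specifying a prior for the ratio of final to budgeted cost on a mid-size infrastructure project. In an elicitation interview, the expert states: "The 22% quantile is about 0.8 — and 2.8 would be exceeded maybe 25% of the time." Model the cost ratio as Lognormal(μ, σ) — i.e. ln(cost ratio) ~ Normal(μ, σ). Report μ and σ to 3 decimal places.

If T ~ Lognormal(μ,σ) then ln T ~ Normal(μ,σ), so the p-quantile of ln T is μ + z_p·σ.
ln(0.8) = -0.2231 and ln(2.8) = 1.03; z_{0.22} = -0.7722, z_{0.75} = 0.6745.
σ = (1.03 − -0.2231)/(0.6745 − (-0.7722)) = 0.866.
μ = -0.2231 − (-0.7722)·0.866 = 0.446.

μ ≈ 0.446, σ ≈ 0.866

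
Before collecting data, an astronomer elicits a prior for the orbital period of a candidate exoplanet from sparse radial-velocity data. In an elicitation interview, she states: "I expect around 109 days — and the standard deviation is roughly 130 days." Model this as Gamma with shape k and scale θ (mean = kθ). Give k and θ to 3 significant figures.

For Gamma(k, scale θ): mean = kθ, variance = kθ², so CV = 1/√k.
CV = SD/mean = 130/109 = 1.193, hence k = 1/CV² = 0.703.
Then θ = mean/k = 109/0.703 = 155.

k ≈ 0.703, θ ≈ 155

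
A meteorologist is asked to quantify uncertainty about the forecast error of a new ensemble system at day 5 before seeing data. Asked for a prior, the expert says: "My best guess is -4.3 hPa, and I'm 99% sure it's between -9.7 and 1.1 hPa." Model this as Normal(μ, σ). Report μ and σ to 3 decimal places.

μ = -4.300, σ = 2.096

A symmetric 99% interval runs μ ± z·σ with z = 2.576.
Half-width = 5.4, so σ = 5.4/2.576 = 2.096.
μ is the stated best guess, -4.300.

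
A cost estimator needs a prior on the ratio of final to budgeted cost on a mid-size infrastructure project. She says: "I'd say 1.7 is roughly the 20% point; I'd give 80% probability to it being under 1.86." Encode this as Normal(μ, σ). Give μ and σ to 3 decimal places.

For Normal(μ,σ), the p-quantile is μ + z_p·σ. Here z_{0.2} = -0.8416, z_{0.8} = 0.8416.
So 1.7 = μ − 0.8416σ and 1.86 = μ + 0.8416σ.
Subtracting: σ = (1.86 − 1.7)/(0.8416 − (-0.8416)) = 0.095.
Then μ = 1.7 − (-0.8416)·0.095 = 1.780.

μ = 1.780, σ = 0.095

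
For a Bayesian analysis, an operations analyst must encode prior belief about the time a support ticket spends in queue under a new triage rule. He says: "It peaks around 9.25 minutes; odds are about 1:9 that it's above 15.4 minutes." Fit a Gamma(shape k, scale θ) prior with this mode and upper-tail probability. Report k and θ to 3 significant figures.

k ≈ 8.27, θ ≈ 1.27

Gamma(k,θ) with k>1 has mode (k−1)θ, so θ = 9.25/(k−1).
Need P(X < 15.4) = 0.9 with θ tied to k this way. Start at k = 2, θ = 9.25: P(X<15.4) ≈ 0.496.
Too low — raise k to concentrate. Iterating converges to k ≈ 8.27.
Then θ = 9.25/(8.27−1) ≈ 1.27.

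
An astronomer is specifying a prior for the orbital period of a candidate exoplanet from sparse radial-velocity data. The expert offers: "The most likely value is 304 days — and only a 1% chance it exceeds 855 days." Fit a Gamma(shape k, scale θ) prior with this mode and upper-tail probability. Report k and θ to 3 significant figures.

k ≈ 5.27, θ ≈ 71.1

Gamma(k,θ) with k>1 has mode (k−1)θ, so θ = 304/(k−1).
Need P(X < 855) = 0.99 with θ tied to k this way. Start at k = 2, θ = 304: P(X<855) ≈ 0.771.
Too low — raise k to concentrate. Iterating converges to k ≈ 5.27.
Then θ = 304/(5.27−1) ≈ 71.1.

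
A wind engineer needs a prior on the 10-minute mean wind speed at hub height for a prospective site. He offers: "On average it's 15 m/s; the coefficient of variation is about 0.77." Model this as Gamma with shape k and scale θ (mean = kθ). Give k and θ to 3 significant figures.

k ≈ 1.69, θ ≈ 8.89

For Gamma(k, scale θ): mean = kθ, variance = kθ², so CV = 1/√k.
CV = 0.77, hence k = 1/CV² = 1.69.
Then θ = mean/k = 15/1.69 = 8.89.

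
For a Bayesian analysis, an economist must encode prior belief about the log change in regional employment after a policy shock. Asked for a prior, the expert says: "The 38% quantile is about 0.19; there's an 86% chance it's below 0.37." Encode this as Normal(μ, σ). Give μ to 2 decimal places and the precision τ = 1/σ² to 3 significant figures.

For Normal(μ,σ), the p-quantile is μ + z_p·σ. Here z_{0.38} = -0.3055, z_{0.86} = 1.08.
So 0.19 = μ − 0.3055σ and 0.37 = μ + 1.08σ.
Subtracting: σ = (0.37 − 0.19)/(1.08 − (-0.3055)) = 0.13.
Then μ = 0.19 − (-0.3055)·0.13 = 0.23.
Precision τ = 1/σ² = 1/0.1299² = 59.3.

μ = 0.23, τ = 59.3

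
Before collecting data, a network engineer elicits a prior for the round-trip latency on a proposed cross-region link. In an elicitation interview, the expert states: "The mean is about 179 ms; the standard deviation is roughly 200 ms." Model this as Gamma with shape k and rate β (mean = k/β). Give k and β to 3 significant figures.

k ≈ 0.801, β ≈ 0.00447

For Gamma(k, rate β): mean = k/β, variance = k/β², so CV = 1/√k.
CV = SD/mean = 200/179 = 1.117, hence k = 1/CV² = 0.801.
Then β = k/mean = 0.801/179 = 0.00447.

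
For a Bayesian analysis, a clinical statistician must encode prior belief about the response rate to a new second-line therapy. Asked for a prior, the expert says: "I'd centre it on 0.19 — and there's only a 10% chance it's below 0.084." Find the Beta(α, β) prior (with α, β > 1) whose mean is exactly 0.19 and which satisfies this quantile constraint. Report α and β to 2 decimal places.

With mean 0.19 fixed, write α = 0.19s, β = 0.81s where s = α+β.
Need P(θ < 0.084) = 0.1 under Beta(0.19s, 0.81s). Normal approximation: (q−m)/√(m(1−m)/s) ≈ z_{0.1} = -1.28, so s ≈ 0.19·0.81·(-1.28)²/(0.084−0.19)² = 22.5.
At s = 22.5: P(θ<0.084) ≈ 0.074. Adjusting to match 0.1 gives s ≈ 18.40.
So α = 0.19·18.40 ≈ 3.50, β = 0.81·18.40 ≈ 14.90.

α ≈ 3.50, β ≈ 14.90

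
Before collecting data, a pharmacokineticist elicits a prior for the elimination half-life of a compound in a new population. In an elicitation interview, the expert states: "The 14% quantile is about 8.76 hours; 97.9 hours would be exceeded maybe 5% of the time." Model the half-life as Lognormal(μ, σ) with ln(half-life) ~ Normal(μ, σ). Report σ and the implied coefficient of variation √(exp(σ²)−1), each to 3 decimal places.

If T ~ Lognormal(μ,σ) then ln T ~ Normal(μ,σ), so the p-quantile of ln T is μ + z_p·σ.
ln(8.76) = 2.17 and ln(97.9) = 4.584; z_{0.14} = -1.08, z_{0.95} = 1.645.
σ = (4.584 − 2.17)/(1.645 − (-1.08)) = 0.886.
μ = 2.17 − (-1.08)·0.886 = 3.127.
CV = √(exp(σ²)−1) = √(exp(0.7845)−1) = 1.091.

σ ≈ 0.886, CV ≈ 1.091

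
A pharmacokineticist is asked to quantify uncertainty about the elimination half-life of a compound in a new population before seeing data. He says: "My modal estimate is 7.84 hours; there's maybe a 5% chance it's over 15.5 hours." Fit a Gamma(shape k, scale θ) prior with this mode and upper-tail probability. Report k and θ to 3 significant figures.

k ≈ 6.97, θ ≈ 1.31

Gamma(k,θ) with k>1 has mode (k−1)θ, so θ = 7.84/(k−1).
Need P(X < 15.5) = 0.95 with θ tied to k this way. Start at k = 2, θ = 7.84: P(X<15.5) ≈ 0.588.
Too low — raise k to concentrate. Iterating converges to k ≈ 6.97.
Then θ = 7.84/(6.97−1) ≈ 1.31.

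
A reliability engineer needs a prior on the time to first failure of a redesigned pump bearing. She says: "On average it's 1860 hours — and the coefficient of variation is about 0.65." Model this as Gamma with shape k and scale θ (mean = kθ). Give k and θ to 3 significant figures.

k ≈ 2.37, θ ≈ 786

For Gamma(k, scale θ): mean = kθ, variance = kθ², so CV = 1/√k.
CV = 0.65, hence k = 1/CV² = 2.37.
Then θ = mean/k = 1860/2.37 = 786.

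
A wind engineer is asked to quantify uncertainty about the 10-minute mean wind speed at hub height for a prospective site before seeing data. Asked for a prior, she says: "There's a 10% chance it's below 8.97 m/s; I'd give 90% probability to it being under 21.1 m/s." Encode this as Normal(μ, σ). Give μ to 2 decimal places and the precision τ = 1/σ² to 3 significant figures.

μ = 15.04, τ = 0.0446

For Normal(μ,σ), the p-quantile is μ + z_p·σ. Here z_{0.1} = -1.282, z_{0.9} = 1.282.
So 8.97 = μ − 1.282σ and 21.1 = μ + 1.282σ.
Subtracting: σ = (21.1 − 8.97)/(1.282 − (-1.282)) = 4.73.
Then μ = 8.97 − (-1.282)·4.73 = 15.04.
Precision τ = 1/σ² = 1/4.733² = 0.0446.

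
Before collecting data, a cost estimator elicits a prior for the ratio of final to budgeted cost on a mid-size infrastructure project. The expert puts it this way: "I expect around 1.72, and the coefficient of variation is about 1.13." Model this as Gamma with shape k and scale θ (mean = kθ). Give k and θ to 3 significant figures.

k ≈ 0.783, θ ≈ 2.2

For Gamma(k, scale θ): mean = kθ, variance = kθ², so CV = 1/√k.
CV = 1.13, hence k = 1/CV² = 0.783.
Then θ = mean/k = 1.72/0.783 = 2.2.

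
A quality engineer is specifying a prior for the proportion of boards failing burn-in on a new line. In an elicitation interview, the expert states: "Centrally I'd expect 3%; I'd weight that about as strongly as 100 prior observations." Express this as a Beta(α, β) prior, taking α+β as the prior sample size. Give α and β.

Under the effective-sample-size interpretation, Beta(α, β) has prior mean α/(α+β) and prior sample size α+β.
So α+β = 100 and α/(α+β) = 0.03, giving α = 0.03·100 = 3 and β = 100 − 3 = 97.

α = 3, β = 97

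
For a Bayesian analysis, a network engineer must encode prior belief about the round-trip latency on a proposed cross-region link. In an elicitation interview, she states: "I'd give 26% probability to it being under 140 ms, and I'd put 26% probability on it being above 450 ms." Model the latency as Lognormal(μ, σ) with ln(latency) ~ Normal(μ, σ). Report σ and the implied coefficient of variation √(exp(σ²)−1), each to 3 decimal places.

σ ≈ 0.907, CV ≈ 1.131

If T ~ Lognormal(μ,σ) then ln T ~ Normal(μ,σ), so the p-quantile of ln T is μ + z_p·σ.
ln(140) = 4.942 and ln(450) = 6.109; z_{0.26} = -0.6433, z_{0.74} = 0.6433.
σ = (6.109 − 4.942)/(0.6433 − (-0.6433)) = 0.907.
μ = 4.942 − (-0.6433)·0.907 = 5.525.
CV = √(exp(σ²)−1) = √(exp(0.8235)−1) = 1.131.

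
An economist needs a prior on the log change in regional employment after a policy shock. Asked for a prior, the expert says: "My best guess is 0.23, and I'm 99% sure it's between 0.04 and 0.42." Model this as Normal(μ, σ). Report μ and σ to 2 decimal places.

A symmetric 99% interval runs μ ± z·σ with z = 2.576.
Half-width = 0.19, so σ = 0.19/2.576 = 0.07.
μ is the stated best guess, 0.23.

μ = 0.23, σ = 0.07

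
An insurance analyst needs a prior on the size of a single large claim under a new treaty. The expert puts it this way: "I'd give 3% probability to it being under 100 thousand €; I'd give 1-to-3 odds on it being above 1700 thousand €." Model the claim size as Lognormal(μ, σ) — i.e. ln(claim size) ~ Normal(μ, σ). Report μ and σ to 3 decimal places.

μ ≈ 6.691, σ ≈ 1.109

If T ~ Lognormal(μ,σ) then ln T ~ Normal(μ,σ), so the p-quantile of ln T is μ + z_p·σ.
ln(100) = 4.605 and ln(1700) = 7.438; z_{0.03} = -1.881, z_{0.75} = 0.6745.
σ = (7.438 − 4.605)/(0.6745 − (-1.881)) = 1.109.
μ = 4.605 − (-1.881)·1.109 = 6.691.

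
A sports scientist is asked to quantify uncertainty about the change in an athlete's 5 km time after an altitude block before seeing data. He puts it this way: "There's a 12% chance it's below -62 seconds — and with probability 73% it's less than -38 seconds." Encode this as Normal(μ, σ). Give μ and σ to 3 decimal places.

For Normal(μ,σ), the p-quantile is μ + z_p·σ. Here z_{0.12} = -1.175, z_{0.73} = 0.6128.
So -62 = μ − 1.175σ and -38 = μ + 0.6128σ.
Subtracting: σ = (-38 − -62)/(0.6128 − (-1.175)) = 13.424.
Then μ = -62 − (-1.175)·13.424 = -46.227.

μ = -46.227, σ = 13.424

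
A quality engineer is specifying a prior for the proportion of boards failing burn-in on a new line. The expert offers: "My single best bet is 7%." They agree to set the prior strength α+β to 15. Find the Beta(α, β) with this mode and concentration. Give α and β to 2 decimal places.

α = 1.91, β = 13.09

For α,β > 1 the Beta mode is (α−1)/(α+β−2). With α+β = 15, the mode is (α−1)/13.
Set (α−1)/13 = 0.07 → α = 1 + 0.07·13 = 1.91.
β = 15 − α = 13.09.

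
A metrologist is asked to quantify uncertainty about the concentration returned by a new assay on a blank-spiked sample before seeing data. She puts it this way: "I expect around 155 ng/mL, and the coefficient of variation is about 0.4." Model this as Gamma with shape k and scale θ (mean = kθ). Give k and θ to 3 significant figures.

For Gamma(k, scale θ): mean = kθ, variance = kθ², so CV = 1/√k.
CV = 0.4, hence k = 1/CV² = 6.25.
Then θ = mean/k = 155/6.25 = 24.8.

k ≈ 6.25, θ ≈ 24.8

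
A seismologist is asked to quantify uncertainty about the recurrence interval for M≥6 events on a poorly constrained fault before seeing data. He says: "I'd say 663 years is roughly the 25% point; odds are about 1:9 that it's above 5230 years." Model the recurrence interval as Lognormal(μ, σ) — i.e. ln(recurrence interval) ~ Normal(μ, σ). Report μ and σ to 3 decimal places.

If T ~ Lognormal(μ,σ) then ln T ~ Normal(μ,σ), so the p-quantile of ln T is μ + z_p·σ.
ln(663) = 6.497 and ln(5230) = 8.562; z_{0.25} = -0.6745, z_{0.9} = 1.282.
σ = (8.562 − 6.497)/(1.282 − (-0.6745)) = 1.056.
μ = 6.497 − (-0.6745)·1.056 = 7.209.

μ ≈ 7.209, σ ≈ 1.056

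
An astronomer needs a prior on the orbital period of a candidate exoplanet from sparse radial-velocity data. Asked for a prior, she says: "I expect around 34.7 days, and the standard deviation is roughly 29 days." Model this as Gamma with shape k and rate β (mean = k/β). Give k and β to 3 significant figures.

For Gamma(k, rate β): mean = k/β, variance = k/β², so CV = 1/√k.
CV = SD/mean = 29/34.7 = 0.8357, hence k = 1/CV² = 1.43.
Then β = k/mean = 1.43/34.7 = 0.0413.

k ≈ 1.43, β ≈ 0.0413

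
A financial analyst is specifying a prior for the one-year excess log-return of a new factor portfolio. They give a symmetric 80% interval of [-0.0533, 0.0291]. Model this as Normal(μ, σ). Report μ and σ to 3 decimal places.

A symmetric 80% interval runs μ ± z·σ with z = 1.282.
Half-width = 0.0412, so σ = 0.0412/1.282 = 0.032.
μ is the interval midpoint, -0.012.

μ = -0.012, σ = 0.032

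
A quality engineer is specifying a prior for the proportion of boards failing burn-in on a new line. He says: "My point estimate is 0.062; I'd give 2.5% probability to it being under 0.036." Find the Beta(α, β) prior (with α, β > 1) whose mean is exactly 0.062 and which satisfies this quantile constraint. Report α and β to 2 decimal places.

α ≈ 16.01, β ≈ 242.25

With mean 0.062 fixed, write α = 0.062s, β = 0.938s where s = α+β.
Need P(θ < 0.036) = 0.025 under Beta(0.062s, 0.938s). Normal approximation: (q−m)/√(m(1−m)/s) ≈ z_{0.025} = -1.96, so s ≈ 0.062·0.938·(-1.96)²/(0.036−0.062)² = 330.5.
At s = 330.5: P(θ<0.036) ≈ 0.013. Adjusting to match 0.025 gives s ≈ 258.26.
So α = 0.062·258.26 ≈ 16.01, β = 0.938·258.26 ≈ 242.25.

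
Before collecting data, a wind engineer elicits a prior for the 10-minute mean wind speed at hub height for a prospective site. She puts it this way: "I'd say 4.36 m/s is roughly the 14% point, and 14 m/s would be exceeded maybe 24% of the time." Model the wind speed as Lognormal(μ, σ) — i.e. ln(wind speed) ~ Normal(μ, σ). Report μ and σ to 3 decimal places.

If T ~ Lognormal(μ,σ) then ln T ~ Normal(μ,σ), so the p-quantile of ln T is μ + z_p·σ.
ln(4.36) = 1.472 and ln(14) = 2.639; z_{0.14} = -1.08, z_{0.76} = 0.7063.
σ = (2.639 − 1.472)/(0.7063 − (-1.08)) = 0.653.
μ = 1.472 − (-1.08)·0.653 = 2.178.

μ ≈ 2.178, σ ≈ 0.653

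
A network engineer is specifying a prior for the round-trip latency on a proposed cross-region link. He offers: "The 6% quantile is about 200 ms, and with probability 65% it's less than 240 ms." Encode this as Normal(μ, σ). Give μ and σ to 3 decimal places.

μ = 232.056, σ = 20.618

The p-quantile of Normal(μ,σ) is μ + z_p·σ, with z_{0.06} = -1.555 and z_{0.65} = 0.3853.
Eliminate σ: μ = (z₂·x₁ − z₁·x₂)/(z₂ − z₁) = (0.3853·200 − (-1.555)·240)/1.94 = 232.056.
Then σ = (x₂ − x₁)/(z₂ − z₁) = (240 − 200)/1.94 = 20.618.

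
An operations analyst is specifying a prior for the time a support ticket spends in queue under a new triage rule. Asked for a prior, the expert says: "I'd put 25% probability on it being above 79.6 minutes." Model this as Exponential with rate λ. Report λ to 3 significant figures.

P(T > 79.6) = e^(−λ·79.6) = 0.25, so λ = −ln(0.25)/79.6 = 0.0174.

λ ≈ 0.0174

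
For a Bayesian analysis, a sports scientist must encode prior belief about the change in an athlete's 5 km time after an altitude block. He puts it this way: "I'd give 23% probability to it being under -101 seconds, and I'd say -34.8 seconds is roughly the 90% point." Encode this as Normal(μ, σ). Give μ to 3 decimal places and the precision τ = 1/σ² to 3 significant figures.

The p-quantile of Normal(μ,σ) is μ + z_p·σ, with z_{0.23} = -0.7388 and z_{0.9} = 1.282.
Eliminate σ: μ = (z₂·x₁ − z₁·x₂)/(z₂ − z₁) = (1.282·-101 − (-0.7388)·-34.8)/2.02 = -76.791.
Then σ = (x₂ − x₁)/(z₂ − z₁) = (-34.8 − -101)/2.02 = 32.766.
Precision τ = 1/σ² = 1/32.77² = 0.000931.

μ = -76.791, τ = 0.000931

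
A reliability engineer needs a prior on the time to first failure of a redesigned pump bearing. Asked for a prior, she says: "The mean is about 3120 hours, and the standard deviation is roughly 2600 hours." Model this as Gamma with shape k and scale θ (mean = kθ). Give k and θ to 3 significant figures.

k ≈ 1.44, θ ≈ 2170

For Gamma(k, scale θ): mean = kθ, variance = kθ², so CV = 1/√k.
CV = SD/mean = 2600/3120 = 0.8333, hence k = 1/CV² = 1.44.
Then θ = mean/k = 3120/1.44 = 2170.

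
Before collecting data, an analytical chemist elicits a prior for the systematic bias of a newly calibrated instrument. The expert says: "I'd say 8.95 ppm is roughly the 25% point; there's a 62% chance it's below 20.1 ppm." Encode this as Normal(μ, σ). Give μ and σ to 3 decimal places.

μ = 16.624, σ = 11.378

The p-quantile of Normal(μ,σ) is μ + z_p·σ, with z_{0.25} = -0.6745 and z_{0.62} = 0.3055.
Eliminate σ: μ = (z₂·x₁ − z₁·x₂)/(z₂ − z₁) = (0.3055·8.95 − (-0.6745)·20.1)/0.98 = 16.624.
Then σ = (x₂ − x₁)/(z₂ − z₁) = (20.1 − 8.95)/0.98 = 11.378.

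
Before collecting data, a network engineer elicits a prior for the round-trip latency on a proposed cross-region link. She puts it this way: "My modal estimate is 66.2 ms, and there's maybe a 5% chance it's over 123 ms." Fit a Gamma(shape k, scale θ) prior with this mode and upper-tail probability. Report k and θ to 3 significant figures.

Gamma(k,θ) with k>1 has mode (k−1)θ, so θ = 66.2/(k−1).
Need P(X < 123) = 0.95 with θ tied to k this way. Start at k = 2, θ = 66.2: P(X<123) ≈ 0.554.
Too low — raise k to concentrate. Iterating converges to k ≈ 8.25.
Then θ = 66.2/(8.25−1) ≈ 9.13.

k ≈ 8.25, θ ≈ 9.13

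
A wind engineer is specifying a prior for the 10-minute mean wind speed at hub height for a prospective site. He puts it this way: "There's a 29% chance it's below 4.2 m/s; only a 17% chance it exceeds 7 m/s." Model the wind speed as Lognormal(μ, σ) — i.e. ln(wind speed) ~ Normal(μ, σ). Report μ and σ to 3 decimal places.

μ ≈ 1.623, σ ≈ 0.339

If T ~ Lognormal(μ,σ) then ln T ~ Normal(μ,σ), so the p-quantile of ln T is μ + z_p·σ.
ln(4.2) = 1.435 and ln(7) = 1.946; z_{0.29} = -0.5534, z_{0.83} = 0.9542.
σ = (1.946 − 1.435)/(0.9542 − (-0.5534)) = 0.339.
μ = 1.435 − (-0.5534)·0.339 = 1.623.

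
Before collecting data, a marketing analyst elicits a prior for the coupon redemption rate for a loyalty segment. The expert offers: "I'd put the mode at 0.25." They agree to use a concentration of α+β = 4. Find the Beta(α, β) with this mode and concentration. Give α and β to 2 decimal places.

α = 1.50, β = 2.50

For α,β > 1 the Beta mode is (α−1)/(α+β−2). With α+β = 4, the mode is (α−1)/2.
Set (α−1)/2 = 0.25 → α = 1 + 0.25·2 = 1.50.
β = 4 − α = 2.50.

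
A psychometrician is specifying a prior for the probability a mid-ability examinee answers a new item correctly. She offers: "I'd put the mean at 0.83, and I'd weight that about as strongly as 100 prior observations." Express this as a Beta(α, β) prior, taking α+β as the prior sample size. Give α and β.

α = 83, β = 17

Under the effective-sample-size interpretation, Beta(α, β) has prior mean α/(α+β) and prior sample size α+β.
So α+β = 100 and α/(α+β) = 0.83, giving α = 0.83·100 = 83 and β = 100 − 83 = 17.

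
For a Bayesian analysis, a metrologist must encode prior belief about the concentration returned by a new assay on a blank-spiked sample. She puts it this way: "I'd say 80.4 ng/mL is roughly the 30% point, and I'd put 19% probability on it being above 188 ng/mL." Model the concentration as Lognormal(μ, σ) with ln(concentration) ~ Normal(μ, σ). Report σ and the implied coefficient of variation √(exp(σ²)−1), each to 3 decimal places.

σ ≈ 0.606, CV ≈ 0.666

If T ~ Lognormal(μ,σ) then ln T ~ Normal(μ,σ), so the p-quantile of ln T is μ + z_p·σ.
ln(80.4) = 4.387 and ln(188) = 5.236; z_{0.3} = -0.5244, z_{0.81} = 0.8779.
σ = (5.236 − 4.387)/(0.8779 − (-0.5244)) = 0.606.
μ = 4.387 − (-0.5244)·0.606 = 4.705.
CV = √(exp(σ²)−1) = √(exp(0.3669)−1) = 0.666.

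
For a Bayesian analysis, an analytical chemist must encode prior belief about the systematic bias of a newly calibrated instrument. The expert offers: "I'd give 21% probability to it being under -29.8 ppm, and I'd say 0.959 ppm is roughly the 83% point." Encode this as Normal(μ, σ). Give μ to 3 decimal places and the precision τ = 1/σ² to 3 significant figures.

The p-quantile of Normal(μ,σ) is μ + z_p·σ, with z_{0.21} = -0.8064 and z_{0.83} = 0.9542.
Eliminate σ: μ = (z₂·x₁ − z₁·x₂)/(z₂ − z₁) = (0.9542·-29.8 − (-0.8064)·0.959)/1.761 = -15.711.
Then σ = (x₂ − x₁)/(z₂ − z₁) = (0.959 − -29.8)/1.761 = 17.471.
Precision τ = 1/σ² = 1/17.47² = 0.00328.

μ = -15.711, τ = 0.00328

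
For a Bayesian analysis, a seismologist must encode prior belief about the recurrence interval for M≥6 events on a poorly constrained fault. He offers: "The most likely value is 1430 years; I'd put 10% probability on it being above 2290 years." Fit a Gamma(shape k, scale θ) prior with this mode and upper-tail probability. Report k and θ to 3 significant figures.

Gamma(k,θ) with k>1 has mode (k−1)θ, so θ = 1430/(k−1).
Need P(X < 2290) = 0.9 with θ tied to k this way. Start at k = 2, θ = 1430: P(X<2290) ≈ 0.476.
Too low — raise k to concentrate. Iterating converges to k ≈ 9.47.
Then θ = 1430/(9.47−1) ≈ 169.

k ≈ 9.47, θ ≈ 169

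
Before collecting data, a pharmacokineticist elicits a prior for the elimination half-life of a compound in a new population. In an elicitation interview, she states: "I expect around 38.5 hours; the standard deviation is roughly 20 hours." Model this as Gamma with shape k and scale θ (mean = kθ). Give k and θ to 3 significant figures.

For Gamma(k, scale θ): mean = kθ, variance = kθ², so CV = 1/√k.
CV = SD/mean = 20/38.5 = 0.5195, hence k = 1/CV² = 3.71.
Then θ = mean/k = 38.5/3.71 = 10.4.

k ≈ 3.71, θ ≈ 10.4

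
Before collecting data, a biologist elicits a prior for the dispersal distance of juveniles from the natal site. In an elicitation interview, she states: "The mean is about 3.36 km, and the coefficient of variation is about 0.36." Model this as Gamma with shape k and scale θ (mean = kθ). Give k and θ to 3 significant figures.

For Gamma(k, scale θ): mean = kθ, variance = kθ², so CV = 1/√k.
CV = 0.36, hence k = 1/CV² = 7.72.
Then θ = mean/k = 3.36/7.72 = 0.435.

k ≈ 7.72, θ ≈ 0.435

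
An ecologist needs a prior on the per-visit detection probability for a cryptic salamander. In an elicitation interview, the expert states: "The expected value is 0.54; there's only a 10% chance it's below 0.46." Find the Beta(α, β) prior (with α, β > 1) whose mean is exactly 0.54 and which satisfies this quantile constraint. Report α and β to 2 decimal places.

With mean 0.54 fixed, write α = 0.54s, β = 0.46s where s = α+β.
Need P(θ < 0.46) = 0.1 under Beta(0.54s, 0.46s). Normal approximation: (q−m)/√(m(1−m)/s) ≈ z_{0.1} = -1.28, so s ≈ 0.54·0.46·(-1.28)²/(0.46−0.54)² = 63.7.
At s = 63.7: P(θ<0.46) ≈ 0.100. Adjusting to match 0.1 gives s ≈ 63.85.
So α = 0.54·63.85 ≈ 34.48, β = 0.46·63.85 ≈ 29.37.

α ≈ 34.48, β ≈ 29.37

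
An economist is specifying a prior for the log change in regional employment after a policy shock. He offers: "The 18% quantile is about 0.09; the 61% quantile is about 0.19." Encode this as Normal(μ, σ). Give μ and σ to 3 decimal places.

μ = 0.167, σ = 0.084

The p-quantile of Normal(μ,σ) is μ + z_p·σ, with z_{0.18} = -0.9154 and z_{0.61} = 0.2793.
Eliminate σ: μ = (z₂·x₁ − z₁·x₂)/(z₂ − z₁) = (0.2793·0.09 − (-0.9154)·0.19)/1.195 = 0.167.
Then σ = (x₂ − x₁)/(z₂ − z₁) = (0.19 − 0.09)/1.195 = 0.084.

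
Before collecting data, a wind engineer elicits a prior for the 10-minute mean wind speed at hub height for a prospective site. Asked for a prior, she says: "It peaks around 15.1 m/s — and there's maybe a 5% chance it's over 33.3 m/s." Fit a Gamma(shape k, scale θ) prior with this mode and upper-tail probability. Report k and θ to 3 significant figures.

k ≈ 5.4, θ ≈ 3.43

Gamma(k,θ) with k>1 has mode (k−1)θ, so θ = 15.1/(k−1).
Need P(X < 33.3) = 0.95 with θ tied to k this way. Start at k = 2, θ = 15.1: P(X<33.3) ≈ 0.647.
Too low — raise k to concentrate. Iterating converges to k ≈ 5.4.
Then θ = 15.1/(5.4−1) ≈ 3.43.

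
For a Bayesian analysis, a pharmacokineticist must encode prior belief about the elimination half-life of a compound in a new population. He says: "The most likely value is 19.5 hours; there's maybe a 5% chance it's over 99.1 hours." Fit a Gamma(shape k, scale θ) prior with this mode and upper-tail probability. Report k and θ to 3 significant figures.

k ≈ 1.9, θ ≈ 21.6

Gamma(k,θ) with k>1 has mode (k−1)θ, so θ = 19.5/(k−1).
Need P(X < 99.1) = 0.95 with θ tied to k this way. Start at k = 2, θ = 19.5: P(X<99.1) ≈ 0.962.
Too high — lower k to spread out. Iterating converges to k ≈ 1.9.
Then θ = 19.5/(1.9−1) ≈ 21.6.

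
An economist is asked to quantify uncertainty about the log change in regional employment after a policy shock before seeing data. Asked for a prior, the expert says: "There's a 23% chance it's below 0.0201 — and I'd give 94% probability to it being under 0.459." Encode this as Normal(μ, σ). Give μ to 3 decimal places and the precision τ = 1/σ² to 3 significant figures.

μ = 0.161, τ = 27.3

The p-quantile of Normal(μ,σ) is μ + z_p·σ, with z_{0.23} = -0.7388 and z_{0.94} = 1.555.
Eliminate σ: μ = (z₂·x₁ − z₁·x₂)/(z₂ − z₁) = (1.555·0.0201 − (-0.7388)·0.459)/2.294 = 0.161.
Then σ = (x₂ − x₁)/(z₂ − z₁) = (0.459 − 0.0201)/2.294 = 0.191.
Precision τ = 1/σ² = 1/0.1914² = 27.3.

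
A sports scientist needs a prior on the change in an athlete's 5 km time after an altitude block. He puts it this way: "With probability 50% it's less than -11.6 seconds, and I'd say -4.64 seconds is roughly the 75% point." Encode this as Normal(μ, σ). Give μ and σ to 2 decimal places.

μ = -11.60, σ = 10.32

For Normal(μ,σ), the p-quantile is μ + z_p·σ. Here z_{0.5} = 0, z_{0.75} = 0.6745.
So -11.6 = μ + 0σ and -4.64 = μ + 0.6745σ.
Subtracting: σ = (-4.64 − -11.6)/(0.6745 − (0)) = 10.32.
Then μ = -11.6 − (0)·10.32 = -11.60.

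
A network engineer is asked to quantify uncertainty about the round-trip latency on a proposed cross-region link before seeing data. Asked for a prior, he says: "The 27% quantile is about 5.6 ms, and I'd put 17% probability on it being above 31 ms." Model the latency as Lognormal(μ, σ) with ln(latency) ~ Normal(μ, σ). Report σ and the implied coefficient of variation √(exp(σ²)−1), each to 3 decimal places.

If T ~ Lognormal(μ,σ) then ln T ~ Normal(μ,σ), so the p-quantile of ln T is μ + z_p·σ.
ln(5.6) = 1.723 and ln(31) = 3.434; z_{0.27} = -0.6128, z_{0.83} = 0.9542.
σ = (3.434 − 1.723)/(0.9542 − (-0.6128)) = 1.092.
μ = 1.723 − (-0.6128)·1.092 = 2.392.
CV = √(exp(σ²)−1) = √(exp(1.1926)−1) = 1.515.

σ ≈ 1.092, CV ≈ 1.515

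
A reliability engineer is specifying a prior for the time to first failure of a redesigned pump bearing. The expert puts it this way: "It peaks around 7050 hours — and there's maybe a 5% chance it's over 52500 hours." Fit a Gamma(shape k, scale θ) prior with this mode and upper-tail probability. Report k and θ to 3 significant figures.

Gamma(k,θ) with k>1 has mode (k−1)θ, so θ = 7050/(k−1).
Need P(X < 52500) = 0.95 with θ tied to k this way. Start at k = 2, θ = 7050: P(X<52500) ≈ 0.995.
Too high — lower k to spread out. Iterating converges to k ≈ 1.53.
Then θ = 7050/(1.53−1) ≈ 13200.

k ≈ 1.53, θ ≈ 13200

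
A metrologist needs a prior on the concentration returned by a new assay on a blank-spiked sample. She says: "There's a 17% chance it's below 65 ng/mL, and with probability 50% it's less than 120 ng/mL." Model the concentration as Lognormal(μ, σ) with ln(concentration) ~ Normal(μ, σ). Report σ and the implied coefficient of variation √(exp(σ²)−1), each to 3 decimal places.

If T ~ Lognormal(μ,σ) then ln T ~ Normal(μ,σ), so the p-quantile of ln T is μ + z_p·σ.
ln(65) = 4.174 and ln(120) = 4.787; z_{0.17} = -0.9542, z_{0.5} = 0.
σ = (4.787 − 4.174)/(0 − (-0.9542)) = 0.643.
μ = 4.174 − (-0.9542)·0.643 = 4.787.
CV = √(exp(σ²)−1) = √(exp(0.4129)−1) = 0.715.

σ ≈ 0.643, CV ≈ 0.715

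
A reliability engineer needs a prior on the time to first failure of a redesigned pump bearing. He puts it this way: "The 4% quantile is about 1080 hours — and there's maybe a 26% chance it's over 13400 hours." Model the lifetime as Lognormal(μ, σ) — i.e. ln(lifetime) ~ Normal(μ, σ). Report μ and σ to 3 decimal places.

If T ~ Lognormal(μ,σ) then ln T ~ Normal(μ,σ), so the p-quantile of ln T is μ + z_p·σ.
ln(1080) = 6.985 and ln(13400) = 9.503; z_{0.04} = -1.751, z_{0.74} = 0.6433.
σ = (9.503 − 6.985)/(0.6433 − (-1.751)) = 1.052.
μ = 6.985 − (-1.751)·1.052 = 8.826.

μ ≈ 8.826, σ ≈ 1.052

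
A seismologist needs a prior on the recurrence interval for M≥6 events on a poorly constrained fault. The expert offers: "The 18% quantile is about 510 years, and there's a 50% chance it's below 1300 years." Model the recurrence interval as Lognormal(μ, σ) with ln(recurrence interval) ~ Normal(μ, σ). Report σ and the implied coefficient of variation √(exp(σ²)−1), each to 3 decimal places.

If T ~ Lognormal(μ,σ) then ln T ~ Normal(μ,σ), so the p-quantile of ln T is μ + z_p·σ.
ln(510) = 6.234 and ln(1300) = 7.17; z_{0.18} = -0.9154, z_{0.5} = 0.
σ = (7.17 − 6.234)/(0 − (-0.9154)) = 1.022.
μ = 6.234 − (-0.9154)·1.022 = 7.170.
CV = √(exp(σ²)−1) = √(exp(1.0449)−1) = 1.358.

σ ≈ 1.022, CV ≈ 1.358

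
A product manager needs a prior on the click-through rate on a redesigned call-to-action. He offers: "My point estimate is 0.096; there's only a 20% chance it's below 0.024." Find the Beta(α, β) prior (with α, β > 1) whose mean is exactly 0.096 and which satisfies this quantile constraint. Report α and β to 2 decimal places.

α ≈ 1.02, β ≈ 9.62

With mean 0.096 fixed, write α = 0.096s, β = 0.904s where s = α+β.
Need P(θ < 0.024) = 0.2 under Beta(0.096s, 0.904s). Normal approximation: (q−m)/√(m(1−m)/s) ≈ z_{0.2} = -0.842, so s ≈ 0.096·0.904·(-0.842)²/(0.024−0.096)² = 11.9.
At s = 11.9: P(θ<0.024) ≈ 0.178. Adjusting to match 0.2 gives s ≈ 10.64.
So α = 0.096·10.64 ≈ 1.02, β = 0.904·10.64 ≈ 9.62.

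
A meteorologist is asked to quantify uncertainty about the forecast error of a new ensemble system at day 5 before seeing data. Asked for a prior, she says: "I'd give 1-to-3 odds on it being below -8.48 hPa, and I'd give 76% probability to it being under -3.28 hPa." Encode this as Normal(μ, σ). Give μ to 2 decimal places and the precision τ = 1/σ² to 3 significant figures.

μ = -5.94, τ = 0.0705

For Normal(μ,σ), the p-quantile is μ + z_p·σ. Here z_{0.25} = -0.6745, z_{0.76} = 0.7063.
So -8.48 = μ − 0.6745σ and -3.28 = μ + 0.7063σ.
Subtracting: σ = (-3.28 − -8.48)/(0.7063 − (-0.6745)) = 3.77.
Then μ = -8.48 − (-0.6745)·3.77 = -5.94.
Precision τ = 1/σ² = 1/3.766² = 0.0705.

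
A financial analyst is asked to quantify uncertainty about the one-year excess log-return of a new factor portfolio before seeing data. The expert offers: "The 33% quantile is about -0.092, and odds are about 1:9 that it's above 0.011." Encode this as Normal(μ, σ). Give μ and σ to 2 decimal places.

For Normal(μ,σ), the p-quantile is μ + z_p·σ. Here z_{0.33} = -0.4399, z_{0.9} = 1.282.
So -0.092 = μ − 0.4399σ and 0.011 = μ + 1.282σ.
Subtracting: σ = (0.011 − -0.092)/(1.282 − (-0.4399)) = 0.06.
Then μ = -0.092 − (-0.4399)·0.06 = -0.07.

μ = -0.07, σ = 0.06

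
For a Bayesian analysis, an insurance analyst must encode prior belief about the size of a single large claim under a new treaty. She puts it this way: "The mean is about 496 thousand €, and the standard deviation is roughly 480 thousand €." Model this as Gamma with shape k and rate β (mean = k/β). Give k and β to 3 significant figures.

k ≈ 1.07, β ≈ 0.00215

For Gamma(k, rate β): mean = k/β, variance = k/β², so CV = 1/√k.
CV = SD/mean = 480/496 = 0.9677, hence k = 1/CV² = 1.07.
Then β = k/mean = 1.07/496 = 0.00215.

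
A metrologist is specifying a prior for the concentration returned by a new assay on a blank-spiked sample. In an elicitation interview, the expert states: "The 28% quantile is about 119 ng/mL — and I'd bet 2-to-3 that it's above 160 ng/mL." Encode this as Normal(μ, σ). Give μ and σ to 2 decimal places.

The p-quantile of Normal(μ,σ) is μ + z_p·σ, with z_{0.28} = -0.5828 and z_{0.6} = 0.2533.
Eliminate σ: μ = (z₂·x₁ − z₁·x₂)/(z₂ − z₁) = (0.2533·119 − (-0.5828)·160)/0.8362 = 147.58.
Then σ = (x₂ − x₁)/(z₂ − z₁) = (160 − 119)/0.8362 = 49.03.

μ = 147.58, σ = 49.03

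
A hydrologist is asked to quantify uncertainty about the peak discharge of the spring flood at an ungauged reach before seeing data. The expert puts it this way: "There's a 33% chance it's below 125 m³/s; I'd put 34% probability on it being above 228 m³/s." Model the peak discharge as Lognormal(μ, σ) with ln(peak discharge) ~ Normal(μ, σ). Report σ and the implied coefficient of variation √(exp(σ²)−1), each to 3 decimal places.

σ ≈ 0.705, CV ≈ 0.803

If T ~ Lognormal(μ,σ) then ln T ~ Normal(μ,σ), so the p-quantile of ln T is μ + z_p·σ.
ln(125) = 4.828 and ln(228) = 5.429; z_{0.33} = -0.4399, z_{0.66} = 0.4125.
σ = (5.429 − 4.828)/(0.4125 − (-0.4399)) = 0.705.
μ = 4.828 − (-0.4399)·0.705 = 5.139.
CV = √(exp(σ²)−1) = √(exp(0.4972)−1) = 0.803.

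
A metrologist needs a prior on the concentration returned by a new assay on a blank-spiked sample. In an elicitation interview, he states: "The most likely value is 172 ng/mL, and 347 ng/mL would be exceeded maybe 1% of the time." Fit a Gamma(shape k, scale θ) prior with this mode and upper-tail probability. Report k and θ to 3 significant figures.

k ≈ 11, θ ≈ 17.3

Gamma(k,θ) with k>1 has mode (k−1)θ, so θ = 172/(k−1).
Need P(X < 347) = 0.99 with θ tied to k this way. Start at k = 2, θ = 172: P(X<347) ≈ 0.599.
Too low — raise k to concentrate. Iterating converges to k ≈ 11.
Then θ = 172/(11−1) ≈ 17.3.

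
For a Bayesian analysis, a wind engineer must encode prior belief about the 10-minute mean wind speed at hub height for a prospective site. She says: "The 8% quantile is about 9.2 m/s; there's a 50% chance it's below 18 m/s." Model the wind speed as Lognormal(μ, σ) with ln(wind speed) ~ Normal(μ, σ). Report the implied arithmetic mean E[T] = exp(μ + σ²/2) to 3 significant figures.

If T ~ Lognormal(μ,σ) then ln T ~ Normal(μ,σ), so the p-quantile of ln T is μ + z_p·σ.
ln(9.2) = 2.219 and ln(18) = 2.89; z_{0.08} = -1.405, z_{0.5} = 0.
σ = (2.89 − 2.219)/(0 − (-1.405)) = 0.478.
μ = 2.219 − (-1.405)·0.478 = 2.890.
E[T] = exp(μ + σ²/2) = exp(2.890 + 0.1141) = 20.2 m/s.

E[T] ≈ 20.2 m/s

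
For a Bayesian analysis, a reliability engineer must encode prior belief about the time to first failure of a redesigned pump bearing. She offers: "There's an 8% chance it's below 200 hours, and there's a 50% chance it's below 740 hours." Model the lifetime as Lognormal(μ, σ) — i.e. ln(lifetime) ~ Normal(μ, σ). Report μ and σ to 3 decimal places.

If T ~ Lognormal(μ,σ) then ln T ~ Normal(μ,σ), so the p-quantile of ln T is μ + z_p·σ.
ln(200) = 5.298 and ln(740) = 6.607; z_{0.08} = -1.405, z_{0.5} = 0.
σ = (6.607 − 5.298)/(0 − (-1.405)) = 0.931.
μ = 5.298 − (-1.405)·0.931 = 6.607.

μ ≈ 6.607, σ ≈ 0.931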